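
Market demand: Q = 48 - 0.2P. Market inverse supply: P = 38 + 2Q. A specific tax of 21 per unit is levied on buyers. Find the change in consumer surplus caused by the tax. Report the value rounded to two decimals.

-410.36

Rewriting demand in inverse form: P = 240 - 5Q.
Without the tax, 240 - 5Q = 38 + 2Q so Q* = 28.8571 and P* = 95.7143.
With the tax, buyers' net willingness to pay falls by 21: (240 - 21) - 5Q = 38 + 2Q, so Q_t = 25.8571. Buyers pay P_b = 110.7143; sellers receive P_s = P_b - 21 = 89.7143.
Consumers lose the trapezoid between P* and P_b out to Q_t plus the triangle from Q_t to Q*: change in CS = 1671.4796 - 2081.8367 = -410.3571.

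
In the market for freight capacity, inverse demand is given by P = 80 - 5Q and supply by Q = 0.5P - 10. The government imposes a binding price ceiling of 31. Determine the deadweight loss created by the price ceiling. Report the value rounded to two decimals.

Rewriting supply in inverse form: P = 20 + 2Q.
Without the control, 80 - 5Q = 20 + 2Q so Q* = 8.5714 and P* = 37.1429.
At the ceiling price 31, quantity supplied is (31 - 20)/2 = 5.5; supply is the short side, so Q = 5.5 trades at P = 31.
The lost-trades triangle has base Q* - 5.5 = 3.0714 and height equal to the gap between the curves at Q = 5.5, which is 52.5 - 31 = 21.5. DWL = (1/2)(3.0714)(21.5) = 33.0179.

33.02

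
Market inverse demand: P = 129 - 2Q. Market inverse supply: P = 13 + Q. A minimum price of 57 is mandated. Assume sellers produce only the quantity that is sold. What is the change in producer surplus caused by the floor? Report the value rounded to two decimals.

188.44

Free-market equilibrium: 129 - 2Q = 13 + Q gives Q* = 38.6667, P* = 51.6667.
At the floor price 57, quantity demanded is (129 - 57)/2 = 36; demand is the short side, so Q = 36 trades at P = 57.
PS goes from (1/2)(38.6667)(38.6667) = 747.5556 to 936 (computed as (57 - 13)(36) - (1/2)(1)(36)^2), a change of 188.4444.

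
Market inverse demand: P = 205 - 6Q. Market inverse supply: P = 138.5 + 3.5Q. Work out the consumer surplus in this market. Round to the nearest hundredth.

Set 205 - 6Q = 138.5 + 3.5Q, which gives 66.5 = 9.5Q, so Q* = 7 and P* = 205 - 6(7) = 163.
The demand choke price is 205, so CS = (1/2)(Q*)(205 - P*) = (1/2)(7)(42) = 147.

147.00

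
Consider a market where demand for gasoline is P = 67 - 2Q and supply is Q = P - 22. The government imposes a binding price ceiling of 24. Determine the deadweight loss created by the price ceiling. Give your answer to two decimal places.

Rewriting supply in inverse form: P = 22 + Q.
Free-market equilibrium: 67 - 2Q = 22 + Q gives Q* = 15, P* = 37.
At the ceiling price 24, quantity supplied is (24 - 22)/1 = 2; supply is the short side, so Q = 2 trades at P = 24.
At Q = 2 the demand price is 63 and the supply price is 24. Deadweight loss is the triangle between the curves from 2 to 15: (1/2)(63 - 24)(15 - 2) = 253.5.

253.50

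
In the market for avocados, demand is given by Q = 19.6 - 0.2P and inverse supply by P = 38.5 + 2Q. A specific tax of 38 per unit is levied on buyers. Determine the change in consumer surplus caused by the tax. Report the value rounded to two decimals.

Rewriting demand in inverse form: P = 98 - 5Q.
Pre-tax equilibrium: 98 - 5Q = 38.5 + 2Q gives Q* = 8.5, P* = 55.5.
A tax on buyers shifts demand down by 38: (98 - 38) - 5Q = 38.5 + 2Q, so Q_t = 3.0714. Buyers pay P_b = 82.6429; sellers receive P_s = P_b - 38 = 44.6429.
Consumers lose the trapezoid between P* and P_b out to Q_t plus the triangle from Q_t to Q*: change in CS = 23.5842 - 180.625 = -157.0408.

-157.04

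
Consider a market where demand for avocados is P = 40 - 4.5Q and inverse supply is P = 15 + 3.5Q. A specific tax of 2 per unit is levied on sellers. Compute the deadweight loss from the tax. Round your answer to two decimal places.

Pre-tax equilibrium: 40 - 4.5Q = 15 + 3.5Q gives Q* = 3.125, P* = 25.9375.
A tax on sellers shifts supply up by 2: 40 - 4.5Q = 15 + 3.5Q + 2, so Q_t = 2.875. Buyers pay P_b = 27.0625; sellers receive P_s = P_b - 2 = 25.0625.
The welfare triangle lost has base Q* - Q_t = 0.25 and height t = 2, so DWL = (1/2)(0.25)(2) = 0.25.

0.25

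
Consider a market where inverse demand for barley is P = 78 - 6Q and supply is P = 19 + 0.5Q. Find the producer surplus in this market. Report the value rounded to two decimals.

20.60

Set 78 - 6Q = 19 + 0.5Q, which gives 59 = 6.5Q, so Q* = 9.0769 and P* = 78 - 6(9.0769) = 23.5385.
Producer surplus is the triangle above supply below P*: (1/2)(9.0769)(23.5385 - 19) = (1/2)(9.0769)(4.5385) = 20.5976.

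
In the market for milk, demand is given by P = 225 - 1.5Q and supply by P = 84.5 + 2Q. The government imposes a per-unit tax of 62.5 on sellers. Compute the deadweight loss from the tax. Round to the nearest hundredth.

558.04

Pre-tax equilibrium: 225 - 1.5Q = 84.5 + 2Q gives Q* = 40.1429, P* = 164.7857.
With the tax, sellers need 62.5 more per unit: 225 - 1.5Q = 84.5 + 2Q + 62.5, so Q_t = 22.2857. Buyers pay P_b = 191.5714; sellers receive P_s = P_b - 62.5 = 129.0714.
The welfare triangle lost has base Q* - Q_t = 17.8571 and height t = 62.5, so DWL = (1/2)(17.8571)(62.5) = 558.0357.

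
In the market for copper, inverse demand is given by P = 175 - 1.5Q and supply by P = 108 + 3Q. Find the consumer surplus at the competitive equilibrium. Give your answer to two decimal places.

Set 175 - 1.5Q = 108 + 3Q, which gives 67 = 4.5Q, so Q* = 14.8889 and P* = 175 - 1.5(14.8889) = 152.6667.
CS is the area between the demand curve and P* from 0 to Q*: (1/2)(14.8889)(22.3333) = 166.2593.

166.26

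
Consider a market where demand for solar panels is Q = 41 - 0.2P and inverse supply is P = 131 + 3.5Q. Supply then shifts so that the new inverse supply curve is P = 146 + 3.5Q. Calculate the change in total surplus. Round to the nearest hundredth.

-117.35

Rewriting demand in inverse form: P = 205 - 5Q.
Initial equilibrium: Q_0 = 8.7059, P_0 = 161.4706; CS_0 = (1/2)(8.7059)(43.5294) = 189.481, PS_0 = (1/2)(8.7059)(30.4706) = 132.6367.
New equilibrium: 205 - 5Q = 146 + 3.5Q gives Q_1 = 6.9412, P_1 = 170.2941; CS_1 = 120.4498, PS_1 = 84.3149.
Change in total surplus = (120.4498 + 84.3149) - (189.481 + 132.6367) = -117.3529.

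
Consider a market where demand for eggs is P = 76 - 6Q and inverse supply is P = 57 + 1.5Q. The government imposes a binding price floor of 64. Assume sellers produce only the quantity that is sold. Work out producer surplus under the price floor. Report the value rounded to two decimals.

Free-market equilibrium: 76 - 6Q = 57 + 1.5Q gives Q* = 2.5333, P* = 60.8.
At the floor price 64, quantity demanded is (76 - 64)/6 = 2; demand is the short side, so Q = 2 trades at P = 64.
The supply price at Q = 2 is 60. PS is the trapezoid between 64 and supply over [0, 2]: (1/2)[(64 - 57) + (64 - 60)](2) = 11.

11.00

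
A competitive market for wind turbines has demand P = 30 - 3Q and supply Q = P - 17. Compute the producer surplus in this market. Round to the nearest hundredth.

Rewriting supply in inverse form: P = 17 + Q.
Setting demand equal to supply, 13 = 4Q, so Q* = 3.25 and P* = 20.25.
PS is the area between P* and the supply curve from 0 to Q*: (1/2)(3.25)(3.25) = 5.2812.

5.28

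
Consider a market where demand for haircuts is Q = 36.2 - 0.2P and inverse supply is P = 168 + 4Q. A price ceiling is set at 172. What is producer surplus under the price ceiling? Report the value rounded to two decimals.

Rewriting demand in inverse form: P = 181 - 5Q.
Without the control, 181 - 5Q = 168 + 4Q so Q* = 1.4444 and P* = 173.7778.
At P = 172, sellers supply (172 - 168)/4 = 1 while buyers want more, so the quantity traded is 1 at price 172.
PS is the triangle above supply below 172: (1/2)(1)(172 - 168) = 2.

2.00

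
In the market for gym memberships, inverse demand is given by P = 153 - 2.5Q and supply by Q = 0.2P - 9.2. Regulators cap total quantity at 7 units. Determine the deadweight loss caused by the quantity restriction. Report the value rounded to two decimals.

Rewriting supply in inverse form: P = 46 + 5Q.
Without the quota, 153 - 2.5Q = 46 + 5Q gives Q* = 14.2667.
At Q = 7 the demand price is 153 - 2.5(7) = 135.5 and the supply price is 46 + 5(7) = 81.
Deadweight loss is the triangle between the curves from 7 to 14.2667: (1/2)(135.5 - 81)(14.2667 - 7) = 198.0167.

198.02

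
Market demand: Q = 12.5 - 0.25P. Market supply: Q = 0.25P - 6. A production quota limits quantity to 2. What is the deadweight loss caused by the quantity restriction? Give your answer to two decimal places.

6.25

Rewriting demand in inverse form: P = 50 - 4Q.
Rewriting supply in inverse form: P = 24 + 4Q.
Without the quota, 50 - 4Q = 24 + 4Q gives Q* = 3.25.
At Q = 2 the demand price is 50 - 4(2) = 42 and the supply price is 24 + 4(2) = 32.
DWL = (1/2)(gap between curves at 2) x (Q* - 2) = (1/2)(10)(1.25) = 6.25.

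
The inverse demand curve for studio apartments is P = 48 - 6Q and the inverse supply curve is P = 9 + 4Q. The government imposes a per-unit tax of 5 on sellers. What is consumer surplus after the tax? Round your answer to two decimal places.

34.68

Pre-tax equilibrium: 48 - 6Q = 9 + 4Q gives Q* = 3.9, P* = 24.6.
With the tax, sellers need 5 more per unit: 48 - 6Q = 9 + 4Q + 5, so Q_t = 3.4. Buyers pay P_b = 27.6; sellers receive P_s = P_b - 5 = 22.6.
CS = (1/2)(Q_t)(48 - P_b) = (1/2)(3.4)(20.4) = 34.68.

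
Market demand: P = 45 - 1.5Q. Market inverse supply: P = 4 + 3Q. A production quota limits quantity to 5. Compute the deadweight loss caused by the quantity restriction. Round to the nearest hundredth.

Unrestricted equilibrium: Q* = (45 - 4)/(1.5 + 3) = 9.1111.
At Q = 5 the demand price is 45 - 1.5(5) = 37.5 and the supply price is 4 + 3(5) = 19.
Deadweight loss is the triangle between the curves from 5 to 9.1111: (1/2)(37.5 - 19)(9.1111 - 5) = 38.0278.

38.03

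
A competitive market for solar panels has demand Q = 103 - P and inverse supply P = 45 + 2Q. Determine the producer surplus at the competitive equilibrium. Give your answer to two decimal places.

Rewriting demand in inverse form: P = 103 - Q.
Equilibrium: 103 - Q = 45 + 2Q, so Q* = 19.3333 and P* = 83.6667.
The supply curve's price intercept is 45, so PS = (1/2)(Q*)(P* - 45) = (1/2)(19.3333)(38.6667) = 373.7778.

373.78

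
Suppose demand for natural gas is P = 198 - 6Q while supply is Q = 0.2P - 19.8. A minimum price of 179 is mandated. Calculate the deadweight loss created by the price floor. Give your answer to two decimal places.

Rewriting supply in inverse form: P = 99 + 5Q.
Free-market equilibrium: 198 - 6Q = 99 + 5Q gives Q* = 9, P* = 144.
At the floor price 179, quantity demanded is (198 - 179)/6 = 3.1667; demand is the short side, so Q = 3.1667 trades at P = 179.
At Q = 3.1667 the demand price is 179 and the supply price is 114.8333. Deadweight loss is the triangle between the curves from 3.1667 to 9: (1/2)(179 - 114.8333)(9 - 3.1667) = 187.1528.

187.15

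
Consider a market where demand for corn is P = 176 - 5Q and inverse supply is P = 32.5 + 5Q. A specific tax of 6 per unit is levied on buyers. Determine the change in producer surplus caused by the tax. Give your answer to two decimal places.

-42.15

Pre-tax equilibrium: 176 - 5Q = 32.5 + 5Q gives Q* = 14.35, P* = 104.25.
A tax on buyers shifts demand down by 6: (176 - 6) - 5Q = 32.5 + 5Q, so Q_t = 13.75. Buyers pay P_b = 107.25; sellers receive P_s = P_b - 6 = 101.25.
Producers lose the trapezoid between P_s and P* out to Q_t plus the triangle from Q_t to Q*: change in PS = 472.6562 - 514.8062 = -42.15.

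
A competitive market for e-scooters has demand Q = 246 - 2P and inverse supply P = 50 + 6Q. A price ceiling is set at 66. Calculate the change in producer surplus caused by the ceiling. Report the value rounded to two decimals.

Rewriting demand in inverse form: P = 123 - 0.5Q.
Without the control, 123 - 0.5Q = 50 + 6Q so Q* = 11.2308 and P* = 117.3846.
At the ceiling price 66, quantity supplied is (66 - 50)/6 = 2.6667; supply is the short side, so Q = 2.6667 trades at P = 66.
PS goes from (1/2)(11.2308)(67.3846) = 378.3905 to 21.3333 (computed as (66 - 50)(2.6667) - (1/2)(6)(2.6667)^2), a change of -357.0572.

-357.06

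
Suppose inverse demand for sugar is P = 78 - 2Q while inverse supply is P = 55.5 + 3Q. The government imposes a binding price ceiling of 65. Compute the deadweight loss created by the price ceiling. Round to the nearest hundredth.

4.44

Free-market equilibrium: 78 - 2Q = 55.5 + 3Q gives Q* = 4.5, P* = 69.
At the ceiling price 65, quantity supplied is (65 - 55.5)/3 = 3.1667; supply is the short side, so Q = 3.1667 trades at P = 65.
At Q = 3.1667 the demand price is 71.6667 and the supply price is 65. Deadweight loss is the triangle between the curves from 3.1667 to 4.5: (1/2)(71.6667 - 65)(4.5 - 3.1667) = 4.4444.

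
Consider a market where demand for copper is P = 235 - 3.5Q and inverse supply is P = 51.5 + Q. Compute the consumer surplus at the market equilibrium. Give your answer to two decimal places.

2909.95

Equilibrium: 235 - 3.5Q = 51.5 + Q, so Q* = 40.7778 and P* = 92.2778.
The demand choke price is 235, so CS = (1/2)(Q*)(235 - P*) = (1/2)(40.7778)(142.7222) = 2909.9475.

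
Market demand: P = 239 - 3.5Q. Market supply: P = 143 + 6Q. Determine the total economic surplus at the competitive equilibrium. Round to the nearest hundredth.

485.05

Setting demand equal to supply, 96 = 9.5Q, so Q* = 10.1053 and P* = 203.6316.
CS = (1/2)(10.1053)(35.3684) = 178.7036 and PS = (1/2)(10.1053)(60.6316) = 306.349, so total surplus = 485.0526.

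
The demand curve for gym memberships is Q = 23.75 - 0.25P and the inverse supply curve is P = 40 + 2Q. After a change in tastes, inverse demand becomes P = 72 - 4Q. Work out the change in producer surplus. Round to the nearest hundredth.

Rewriting demand in inverse form: P = 95 - 4Q.
Initial equilibrium: Q_0 = 9.1667, P_0 = 58.3333; CS_0 = (1/2)(9.1667)(36.6667) = 168.0556, PS_0 = (1/2)(9.1667)(18.3333) = 84.0278.
New equilibrium: 72 - 4Q = 40 + 2Q gives Q_1 = 5.3333, P_1 = 50.6667; CS_1 = 56.8889, PS_1 = 28.4444.
Change in producer surplus = 28.4444 - 84.0278 = -55.5833.

-55.58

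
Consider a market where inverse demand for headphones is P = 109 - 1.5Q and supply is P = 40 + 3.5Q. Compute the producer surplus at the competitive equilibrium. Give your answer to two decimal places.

333.27

Set 109 - 1.5Q = 40 + 3.5Q, which gives 69 = 5Q, so Q* = 13.8 and P* = 109 - 1.5(13.8) = 88.3.
Producer surplus is the triangle above supply below P*: (1/2)(13.8)(88.3 - 40) = (1/2)(13.8)(48.3) = 333.27.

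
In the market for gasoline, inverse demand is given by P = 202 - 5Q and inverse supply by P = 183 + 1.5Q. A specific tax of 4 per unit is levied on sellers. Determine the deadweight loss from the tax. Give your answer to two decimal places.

1.23

Pre-tax equilibrium: 202 - 5Q = 183 + 1.5Q gives Q* = 2.9231, P* = 187.3846.
With the tax, sellers need 4 more per unit: 202 - 5Q = 183 + 1.5Q + 4, so Q_t = 2.3077. Buyers pay P_b = 190.4615; sellers receive P_s = P_b - 4 = 186.4615.
Deadweight loss is the triangle between the curves from Q_t to Q*: (1/2)(2.9231 - 2.3077)(4) = 1.2308.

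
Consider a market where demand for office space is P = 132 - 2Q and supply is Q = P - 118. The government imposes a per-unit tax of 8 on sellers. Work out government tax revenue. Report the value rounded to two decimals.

Rewriting supply in inverse form: P = 118 + Q.
Pre-tax equilibrium: 132 - 2Q = 118 + Q gives Q* = 4.6667, P* = 122.6667.
With the tax, sellers need 8 more per unit: 132 - 2Q = 118 + Q + 8, so Q_t = 2. Buyers pay P_b = 128; sellers receive P_s = P_b - 8 = 120.
Tax revenue = t x Q_t = 8 x 2 = 16.

16.00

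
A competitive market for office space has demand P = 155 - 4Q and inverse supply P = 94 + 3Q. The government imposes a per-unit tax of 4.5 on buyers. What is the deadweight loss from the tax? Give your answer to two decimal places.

1.45

Pre-tax equilibrium: 155 - 4Q = 94 + 3Q gives Q* = 8.7143, P* = 120.1429.
With the tax, buyers' net willingness to pay falls by 4.5: (155 - 4.5) - 4Q = 94 + 3Q, so Q_t = 8.0714. Buyers pay P_b = 122.7143; sellers receive P_s = P_b - 4.5 = 118.2143.
The welfare triangle lost has base Q* - Q_t = 0.6429 and height t = 4.5, so DWL = (1/2)(0.6429)(4.5) = 1.4464.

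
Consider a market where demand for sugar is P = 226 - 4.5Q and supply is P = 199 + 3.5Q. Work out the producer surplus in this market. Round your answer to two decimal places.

Setting demand equal to supply, 27 = 8Q, so Q* = 3.375 and P* = 210.8125.
The supply curve's price intercept is 199, so PS = (1/2)(Q*)(P* - 199) = (1/2)(3.375)(11.8125) = 19.9336.

19.93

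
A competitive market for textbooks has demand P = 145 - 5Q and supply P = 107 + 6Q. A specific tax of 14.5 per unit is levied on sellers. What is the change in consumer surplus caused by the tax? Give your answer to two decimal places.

-18.42

Without the tax, 145 - 5Q = 107 + 6Q so Q* = 3.4545 and P* = 127.7273.
A tax on sellers shifts supply up by 14.5: 145 - 5Q = 107 + 6Q + 14.5, so Q_t = 2.1364. Buyers pay P_b = 134.3182; sellers receive P_s = P_b - 14.5 = 119.8182.
CS falls from (1/2)(3.4545)(17.2727) = 29.8347 to (1/2)(2.1364)(10.6818) = 11.4101, a change of -18.4246.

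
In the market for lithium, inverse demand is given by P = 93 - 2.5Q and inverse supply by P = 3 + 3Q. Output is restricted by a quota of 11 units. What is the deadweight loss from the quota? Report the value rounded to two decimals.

Without the quota, 93 - 2.5Q = 3 + 3Q gives Q* = 16.3636.
At Q = 11 the demand price is 93 - 2.5(11) = 65.5 and the supply price is 3 + 3(11) = 36.
Deadweight loss is the triangle between the curves from 11 to 16.3636: (1/2)(65.5 - 36)(16.3636 - 11) = 79.1136.

79.11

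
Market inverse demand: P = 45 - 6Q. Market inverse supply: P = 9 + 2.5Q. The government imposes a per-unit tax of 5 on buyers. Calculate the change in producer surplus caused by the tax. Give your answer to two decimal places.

Pre-tax equilibrium: 45 - 6Q = 9 + 2.5Q gives Q* = 4.2353, P* = 19.5882.
With the tax, buyers' net willingness to pay falls by 5: (45 - 5) - 6Q = 9 + 2.5Q, so Q_t = 3.6471. Buyers pay P_b = 23.1176; sellers receive P_s = P_b - 5 = 18.1176.
PS falls from (1/2)(4.2353)(10.5882) = 22.4221 to (1/2)(3.6471)(9.1176) = 16.6263, a change of -5.7958.

-5.80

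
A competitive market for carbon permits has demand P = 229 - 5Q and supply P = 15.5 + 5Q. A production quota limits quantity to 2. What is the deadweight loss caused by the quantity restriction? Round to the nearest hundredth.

1872.11

Without the quota, 229 - 5Q = 15.5 + 5Q gives Q* = 21.35.
At Q = 2 the demand price is 229 - 5(2) = 219 and the supply price is 15.5 + 5(2) = 25.5.
Deadweight loss is the triangle between the curves from 2 to 21.35: (1/2)(219 - 25.5)(21.35 - 2) = 1872.1125.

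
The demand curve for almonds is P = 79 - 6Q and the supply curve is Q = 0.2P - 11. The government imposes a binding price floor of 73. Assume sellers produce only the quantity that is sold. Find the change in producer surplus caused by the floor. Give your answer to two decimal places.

3.60

Rewriting supply in inverse form: P = 55 + 5Q.
Without the control, 79 - 6Q = 55 + 5Q so Q* = 2.1818 and P* = 65.9091.
At P = 73, buyers demand (79 - 73)/6 = 1 while sellers would supply more, so the quantity traded is 1 at price 73.
PS goes from (1/2)(2.1818)(10.9091) = 11.9008 to 15.5 (computed as (73 - 55)(1) - (1/2)(5)(1)^2), a change of 3.5992.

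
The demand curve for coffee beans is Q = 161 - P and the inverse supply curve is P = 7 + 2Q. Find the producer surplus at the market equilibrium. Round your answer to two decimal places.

2635.11

Rewriting demand in inverse form: P = 161 - Q.
Setting demand equal to supply, 154 = 3Q, so Q* = 51.3333 and P* = 109.6667.
Producer surplus is the triangle above supply below P*: (1/2)(51.3333)(109.6667 - 7) = (1/2)(51.3333)(102.6667) = 2635.1111.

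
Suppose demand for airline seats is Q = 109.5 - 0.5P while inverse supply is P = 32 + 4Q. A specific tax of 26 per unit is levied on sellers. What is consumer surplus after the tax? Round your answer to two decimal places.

720.03

Rewriting demand in inverse form: P = 219 - 2Q.
Without the tax, 219 - 2Q = 32 + 4Q so Q* = 31.1667 and P* = 156.6667.
A tax on sellers shifts supply up by 26: 219 - 2Q = 32 + 4Q + 26, so Q_t = 26.8333. Buyers pay P_b = 165.3333; sellers receive P_s = P_b - 26 = 139.3333.
CS = (1/2)(Q_t)(219 - P_b) = (1/2)(26.8333)(53.6667) = 720.0278.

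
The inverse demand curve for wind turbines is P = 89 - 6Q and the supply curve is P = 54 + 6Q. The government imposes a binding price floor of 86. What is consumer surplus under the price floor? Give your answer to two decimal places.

0.75

Without the control, 89 - 6Q = 54 + 6Q so Q* = 2.9167 and P* = 71.5.
At the floor price 86, quantity demanded is (89 - 86)/6 = 0.5; demand is the short side, so Q = 0.5 trades at P = 86.
CS is the triangle under demand above 86: (1/2)(0.5)(89 - 86) = 0.75.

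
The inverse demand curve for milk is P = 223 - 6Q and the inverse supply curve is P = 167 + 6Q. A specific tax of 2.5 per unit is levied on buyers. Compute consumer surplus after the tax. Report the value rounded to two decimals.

Pre-tax equilibrium: 223 - 6Q = 167 + 6Q gives Q* = 4.6667, P* = 195.
With the tax, buyers' net willingness to pay falls by 2.5: (223 - 2.5) - 6Q = 167 + 6Q, so Q_t = 4.4583. Buyers pay P_b = 196.25; sellers receive P_s = P_b - 2.5 = 193.75.
Consumer surplus is the triangle under demand above P_b: (1/2)(4.4583)(223 - 196.25) = 59.6302.

59.63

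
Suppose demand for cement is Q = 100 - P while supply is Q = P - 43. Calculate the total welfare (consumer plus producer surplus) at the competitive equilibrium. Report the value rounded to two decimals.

812.25

Rewriting demand in inverse form: P = 100 - Q.
Rewriting supply in inverse form: P = 43 + Q.
Equilibrium: 100 - Q = 43 + Q, so Q* = 28.5 and P* = 71.5.
Total surplus is the full triangle between the curves from 0 to Q*: (1/2)(28.5)(100 - 43) = 812.25.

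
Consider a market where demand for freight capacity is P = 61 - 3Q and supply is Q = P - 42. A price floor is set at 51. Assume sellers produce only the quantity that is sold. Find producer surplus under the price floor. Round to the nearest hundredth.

Rewriting supply in inverse form: P = 42 + Q.
Without the control, 61 - 3Q = 42 + Q so Q* = 4.75 and P* = 46.75.
At the floor price 51, quantity demanded is (61 - 51)/3 = 3.3333; demand is the short side, so Q = 3.3333 trades at P = 51.
The supply price at Q = 3.3333 is 45.3333. PS is the trapezoid between 51 and supply over [0, 3.3333]: (1/2)[(51 - 42) + (51 - 45.3333)](3.3333) = 24.4444.

24.44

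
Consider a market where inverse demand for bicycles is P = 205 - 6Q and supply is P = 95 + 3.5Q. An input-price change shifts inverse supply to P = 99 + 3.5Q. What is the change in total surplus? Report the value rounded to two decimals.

Initial equilibrium: Q_0 = 11.5789, P_0 = 135.5263; CS_0 = (1/2)(11.5789)(69.4737) = 402.2161, PS_0 = (1/2)(11.5789)(40.5263) = 234.626.
New equilibrium: 205 - 6Q = 99 + 3.5Q gives Q_1 = 11.1579, P_1 = 138.0526; CS_1 = 373.4958, PS_1 = 217.8726.
Change in total surplus = (373.4958 + 217.8726) - (402.2161 + 234.626) = -45.4737.

-45.47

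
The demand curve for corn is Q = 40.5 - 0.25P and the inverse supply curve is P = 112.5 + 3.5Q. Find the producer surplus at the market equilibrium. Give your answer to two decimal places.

76.23

Rewriting demand in inverse form: P = 162 - 4Q.
Setting demand equal to supply, 49.5 = 7.5Q, so Q* = 6.6 and P* = 135.6.
PS is the area between P* and the supply curve from 0 to Q*: (1/2)(6.6)(23.1) = 76.23.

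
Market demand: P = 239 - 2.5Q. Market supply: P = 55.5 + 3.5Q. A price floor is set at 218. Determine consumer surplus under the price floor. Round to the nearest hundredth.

Free-market equilibrium: 239 - 2.5Q = 55.5 + 3.5Q gives Q* = 30.5833, P* = 162.5417.
At the floor price 218, quantity demanded is (239 - 218)/2.5 = 8.4; demand is the short side, so Q = 8.4 trades at P = 218.
CS is the triangle under demand above 218: (1/2)(8.4)(239 - 218) = 88.2.

88.20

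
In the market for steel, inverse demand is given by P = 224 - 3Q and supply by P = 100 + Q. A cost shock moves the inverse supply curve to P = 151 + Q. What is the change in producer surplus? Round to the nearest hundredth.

-313.97

Initial equilibrium: Q_0 = 31, P_0 = 131; CS_0 = (1/2)(31)(93) = 1441.5, PS_0 = (1/2)(31)(31) = 480.5.
New equilibrium: 224 - 3Q = 151 + Q gives Q_1 = 18.25, P_1 = 169.25; CS_1 = 499.5938, PS_1 = 166.5312.
Change in producer surplus = 166.5312 - 480.5 = -313.9688.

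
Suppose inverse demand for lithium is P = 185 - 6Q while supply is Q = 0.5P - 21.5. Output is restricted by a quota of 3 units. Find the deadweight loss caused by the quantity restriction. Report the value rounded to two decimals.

Rewriting supply in inverse form: P = 43 + 2Q.
Without the quota, 185 - 6Q = 43 + 2Q gives Q* = 17.75.
At Q = 3 the demand price is 185 - 6(3) = 167 and the supply price is 43 + 2(3) = 49.
DWL = (1/2)(gap between curves at 3) x (Q* - 3) = (1/2)(118)(14.75) = 870.25.

870.25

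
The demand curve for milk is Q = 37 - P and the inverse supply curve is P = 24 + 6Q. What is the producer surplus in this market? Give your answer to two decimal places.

10.35

Rewriting demand in inverse form: P = 37 - Q.
Setting demand equal to supply, 13 = 7Q, so Q* = 1.8571 and P* = 35.1429.
PS is the area between P* and the supply curve from 0 to Q*: (1/2)(1.8571)(11.1429) = 10.3469.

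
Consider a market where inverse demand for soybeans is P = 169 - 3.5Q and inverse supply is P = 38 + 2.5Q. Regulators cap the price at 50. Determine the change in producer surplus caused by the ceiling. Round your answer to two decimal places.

-567.07

Without the control, 169 - 3.5Q = 38 + 2.5Q so Q* = 21.8333 and P* = 92.5833.
At the ceiling price 50, quantity supplied is (50 - 38)/2.5 = 4.8; supply is the short side, so Q = 4.8 trades at P = 50.
PS goes from (1/2)(21.8333)(54.5833) = 595.8681 to 28.8 (computed as (50 - 38)(4.8) - (1/2)(2.5)(4.8)^2), a change of -567.0681.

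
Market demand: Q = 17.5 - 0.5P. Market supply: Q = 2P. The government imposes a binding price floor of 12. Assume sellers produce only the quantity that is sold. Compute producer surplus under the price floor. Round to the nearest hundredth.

Rewriting demand in inverse form: P = 35 - 2Q.
Rewriting supply in inverse form: P = 0.5Q.
Free-market equilibrium: 35 - 2Q = 0.5Q gives Q* = 14, P* = 7.
At the floor price 12, quantity demanded is (35 - 12)/2 = 11.5; demand is the short side, so Q = 11.5 trades at P = 12.
The supply price at Q = 11.5 is 5.75. PS is the trapezoid between 12 and supply over [0, 11.5]: (1/2)[(12 - 0) + (12 - 5.75)](11.5) = 104.9375.

104.94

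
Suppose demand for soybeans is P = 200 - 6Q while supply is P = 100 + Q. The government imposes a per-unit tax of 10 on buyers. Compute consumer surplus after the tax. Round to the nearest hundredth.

Without the tax, 200 - 6Q = 100 + Q so Q* = 14.2857 and P* = 114.2857.
A tax on buyers shifts demand down by 10: (200 - 10) - 6Q = 100 + Q, so Q_t = 12.8571. Buyers pay P_b = 122.8571; sellers receive P_s = P_b - 10 = 112.8571.
Consumer surplus is the triangle under demand above P_b: (1/2)(12.8571)(200 - 122.8571) = 495.9184.

495.92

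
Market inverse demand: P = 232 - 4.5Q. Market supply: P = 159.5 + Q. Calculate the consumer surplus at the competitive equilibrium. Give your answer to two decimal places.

Set 232 - 4.5Q = 159.5 + Q, which gives 72.5 = 5.5Q, so Q* = 13.1818 and P* = 232 - 4.5(13.1818) = 172.6818.
The demand choke price is 232, so CS = (1/2)(Q*)(232 - P*) = (1/2)(13.1818)(59.3182) = 390.9607.

390.96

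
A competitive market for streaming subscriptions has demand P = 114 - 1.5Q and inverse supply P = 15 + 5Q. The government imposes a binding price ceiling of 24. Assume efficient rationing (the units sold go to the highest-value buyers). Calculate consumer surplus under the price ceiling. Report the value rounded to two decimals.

159.57

Free-market equilibrium: 114 - 1.5Q = 15 + 5Q gives Q* = 15.2308, P* = 91.1538.
At P = 24, sellers supply (24 - 15)/5 = 1.8 while buyers want more, so the quantity traded is 1.8 at price 24.
The demand price at Q = 1.8 is 111.3. CS is the trapezoid between demand and 24 over [0, 1.8]: (1/2)[(114 - 24) + (111.3 - 24)](1.8) = 159.57.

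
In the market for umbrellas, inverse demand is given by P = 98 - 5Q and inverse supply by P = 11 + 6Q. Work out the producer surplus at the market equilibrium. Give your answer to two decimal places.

Setting demand equal to supply, 87 = 11Q, so Q* = 7.9091 and P* = 58.4545.
PS is the area between P* and the supply curve from 0 to Q*: (1/2)(7.9091)(47.4545) = 187.6612.

187.66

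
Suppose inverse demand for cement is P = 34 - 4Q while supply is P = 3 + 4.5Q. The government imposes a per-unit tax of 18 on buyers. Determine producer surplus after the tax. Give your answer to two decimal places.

Pre-tax equilibrium: 34 - 4Q = 3 + 4.5Q gives Q* = 3.6471, P* = 19.4118.
A tax on buyers shifts demand down by 18: (34 - 18) - 4Q = 3 + 4.5Q, so Q_t = 1.5294. Buyers pay P_b = 27.8824; sellers receive P_s = P_b - 18 = 9.8824.
PS = (1/2)(Q_t)(P_s - 3) = (1/2)(1.5294)(6.8824) = 5.263.

5.26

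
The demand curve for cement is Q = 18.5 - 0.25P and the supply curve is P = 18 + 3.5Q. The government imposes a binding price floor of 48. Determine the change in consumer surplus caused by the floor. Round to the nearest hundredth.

Rewriting demand in inverse form: P = 74 - 4Q.
Without the control, 74 - 4Q = 18 + 3.5Q so Q* = 7.4667 and P* = 44.1333.
At the floor price 48, quantity demanded is (74 - 48)/4 = 6.5; demand is the short side, so Q = 6.5 trades at P = 48.
CS goes from (1/2)(7.4667)(29.8667) = 111.5022 to 84.5 (computed as (74 - 48)(6.5) - (1/2)(4)(6.5)^2), a change of -27.0022.

-27.00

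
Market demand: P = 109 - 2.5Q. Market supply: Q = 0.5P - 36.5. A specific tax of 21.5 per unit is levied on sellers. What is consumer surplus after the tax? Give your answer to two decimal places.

12.98

Rewriting supply in inverse form: P = 73 + 2Q.
Without the tax, 109 - 2.5Q = 73 + 2Q so Q* = 8 and P* = 89.
A tax on sellers shifts supply up by 21.5: 109 - 2.5Q = 73 + 2Q + 21.5, so Q_t = 3.2222. Buyers pay P_b = 100.9444; sellers receive P_s = P_b - 21.5 = 79.4444.
CS = (1/2)(Q_t)(109 - P_b) = (1/2)(3.2222)(8.0556) = 12.9784.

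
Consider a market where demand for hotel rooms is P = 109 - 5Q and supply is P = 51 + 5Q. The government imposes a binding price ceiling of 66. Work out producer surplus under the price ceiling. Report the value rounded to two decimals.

22.50

Free-market equilibrium: 109 - 5Q = 51 + 5Q gives Q* = 5.8, P* = 80.
At the ceiling price 66, quantity supplied is (66 - 51)/5 = 3; supply is the short side, so Q = 3 trades at P = 66.
PS is the triangle above supply below 66: (1/2)(3)(66 - 51) = 22.5.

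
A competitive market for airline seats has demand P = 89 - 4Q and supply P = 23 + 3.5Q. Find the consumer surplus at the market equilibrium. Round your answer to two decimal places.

154.88

Setting demand equal to supply, 66 = 7.5Q, so Q* = 8.8 and P* = 53.8.
Consumer surplus is the triangle under demand above P*: (1/2)(8.8)(89 - 53.8) = (1/2)(8.8)(35.2) = 154.88.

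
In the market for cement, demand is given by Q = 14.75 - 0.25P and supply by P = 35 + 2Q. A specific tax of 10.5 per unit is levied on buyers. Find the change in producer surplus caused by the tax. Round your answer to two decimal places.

Rewriting demand in inverse form: P = 59 - 4Q.
Pre-tax equilibrium: 59 - 4Q = 35 + 2Q gives Q* = 4, P* = 43.
With the tax, buyers' net willingness to pay falls by 10.5: (59 - 10.5) - 4Q = 35 + 2Q, so Q_t = 2.25. Buyers pay P_b = 50; sellers receive P_s = P_b - 10.5 = 39.5.
PS falls from (1/2)(4)(8) = 16 to (1/2)(2.25)(4.5) = 5.0625, a change of -10.9375.

-10.94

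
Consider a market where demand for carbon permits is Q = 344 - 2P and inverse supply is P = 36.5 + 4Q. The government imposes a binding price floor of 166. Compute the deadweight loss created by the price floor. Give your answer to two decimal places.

738.03

Rewriting demand in inverse form: P = 172 - 0.5Q.
Without the control, 172 - 0.5Q = 36.5 + 4Q so Q* = 30.1111 and P* = 156.9444.
At the floor price 166, quantity demanded is (172 - 166)/0.5 = 12; demand is the short side, so Q = 12 trades at P = 166.
The lost-trades triangle has base Q* - 12 = 18.1111 and height equal to the gap between the curves at Q = 12, which is 166 - 84.5 = 81.5. DWL = (1/2)(18.1111)(81.5) = 738.0278.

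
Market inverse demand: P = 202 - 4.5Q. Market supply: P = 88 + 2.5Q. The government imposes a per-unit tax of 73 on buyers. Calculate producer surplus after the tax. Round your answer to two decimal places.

Pre-tax equilibrium: 202 - 4.5Q = 88 + 2.5Q gives Q* = 16.2857, P* = 128.7143.
A tax on buyers shifts demand down by 73: (202 - 73) - 4.5Q = 88 + 2.5Q, so Q_t = 5.8571. Buyers pay P_b = 175.6429; sellers receive P_s = P_b - 73 = 102.6429.
Producer surplus is the triangle above supply below P_s: (1/2)(5.8571)(102.6429 - 88) = 42.8827.

42.88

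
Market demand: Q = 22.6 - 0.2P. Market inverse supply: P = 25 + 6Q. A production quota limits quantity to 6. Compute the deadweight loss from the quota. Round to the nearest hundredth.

22.00

Rewriting demand in inverse form: P = 113 - 5Q.
Without the quota, 113 - 5Q = 25 + 6Q gives Q* = 8.
At Q = 6 the demand price is 113 - 5(6) = 83 and the supply price is 25 + 6(6) = 61.
Deadweight loss is the triangle between the curves from 6 to 8: (1/2)(83 - 61)(8 - 6) = 22.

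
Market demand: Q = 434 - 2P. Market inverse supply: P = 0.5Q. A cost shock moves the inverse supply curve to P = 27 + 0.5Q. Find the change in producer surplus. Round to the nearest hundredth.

Rewriting demand in inverse form: P = 217 - 0.5Q.
Initial equilibrium: Q_0 = 217, P_0 = 108.5; CS_0 = (1/2)(217)(108.5) = 11772.25, PS_0 = (1/2)(217)(108.5) = 11772.25.
New equilibrium: 217 - 0.5Q = 27 + 0.5Q gives Q_1 = 190, P_1 = 122; CS_1 = 9025, PS_1 = 9025.
Change in producer surplus = 9025 - 11772.25 = -2747.25.

-2747.25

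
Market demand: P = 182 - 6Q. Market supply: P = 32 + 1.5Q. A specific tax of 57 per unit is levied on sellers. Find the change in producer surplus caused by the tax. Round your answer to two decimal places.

-184.68

Without the tax, 182 - 6Q = 32 + 1.5Q so Q* = 20 and P* = 62.
With the tax, sellers need 57 more per unit: 182 - 6Q = 32 + 1.5Q + 57, so Q_t = 12.4. Buyers pay P_b = 107.6; sellers receive P_s = P_b - 57 = 50.6.
PS falls from (1/2)(20)(30) = 300 to (1/2)(12.4)(18.6) = 115.32, a change of -184.68.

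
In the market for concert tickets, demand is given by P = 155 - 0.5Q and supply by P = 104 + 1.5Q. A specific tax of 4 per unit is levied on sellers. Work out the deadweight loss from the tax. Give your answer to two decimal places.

4.00

Without the tax, 155 - 0.5Q = 104 + 1.5Q so Q* = 25.5 and P* = 142.25.
With the tax, sellers need 4 more per unit: 155 - 0.5Q = 104 + 1.5Q + 4, so Q_t = 23.5. Buyers pay P_b = 143.25; sellers receive P_s = P_b - 4 = 139.25.
Deadweight loss is the triangle between the curves from Q_t to Q*: (1/2)(25.5 - 23.5)(4) = 4.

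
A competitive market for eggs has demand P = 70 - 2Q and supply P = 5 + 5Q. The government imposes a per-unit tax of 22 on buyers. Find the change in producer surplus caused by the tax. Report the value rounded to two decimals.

Without the tax, 70 - 2Q = 5 + 5Q so Q* = 9.2857 and P* = 51.4286.
With the tax, buyers' net willingness to pay falls by 22: (70 - 22) - 2Q = 5 + 5Q, so Q_t = 6.1429. Buyers pay P_b = 57.7143; sellers receive P_s = P_b - 22 = 35.7143.
PS falls from (1/2)(9.2857)(46.4286) = 215.5612 to (1/2)(6.1429)(30.7143) = 94.3367, a change of -121.2245.

-121.22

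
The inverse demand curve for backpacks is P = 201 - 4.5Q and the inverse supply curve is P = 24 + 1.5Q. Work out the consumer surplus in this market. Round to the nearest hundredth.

Setting demand equal to supply, 177 = 6Q, so Q* = 29.5 and P* = 68.25.
The demand choke price is 201, so CS = (1/2)(Q*)(201 - P*) = (1/2)(29.5)(132.75) = 1958.0625.

1958.06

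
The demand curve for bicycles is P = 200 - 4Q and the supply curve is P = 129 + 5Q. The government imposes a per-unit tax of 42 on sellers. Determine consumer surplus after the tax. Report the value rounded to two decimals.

20.77

Pre-tax equilibrium: 200 - 4Q = 129 + 5Q gives Q* = 7.8889, P* = 168.4444.
With the tax, sellers need 42 more per unit: 200 - 4Q = 129 + 5Q + 42, so Q_t = 3.2222. Buyers pay P_b = 187.1111; sellers receive P_s = P_b - 42 = 145.1111.
CS = (1/2)(Q_t)(200 - P_b) = (1/2)(3.2222)(12.8889) = 20.7654.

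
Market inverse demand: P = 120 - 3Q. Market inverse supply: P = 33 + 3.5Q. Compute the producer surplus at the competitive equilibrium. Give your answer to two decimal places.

313.51

Set 120 - 3Q = 33 + 3.5Q, which gives 87 = 6.5Q, so Q* = 13.3846 and P* = 120 - 3(13.3846) = 79.8462.
PS is the area between P* and the supply curve from 0 to Q*: (1/2)(13.3846)(46.8462) = 313.5089.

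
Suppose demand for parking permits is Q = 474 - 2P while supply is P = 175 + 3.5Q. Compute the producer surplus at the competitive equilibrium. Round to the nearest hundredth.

Rewriting demand in inverse form: P = 237 - 0.5Q.
Setting demand equal to supply, 62 = 4Q, so Q* = 15.5 and P* = 229.25.
PS is the area between P* and the supply curve from 0 to Q*: (1/2)(15.5)(54.25) = 420.4375.

420.44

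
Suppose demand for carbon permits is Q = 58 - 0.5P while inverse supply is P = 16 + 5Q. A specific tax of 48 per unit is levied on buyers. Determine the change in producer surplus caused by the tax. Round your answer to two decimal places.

-372.24

Rewriting demand in inverse form: P = 116 - 2Q.
Pre-tax equilibrium: 116 - 2Q = 16 + 5Q gives Q* = 14.2857, P* = 87.4286.
With the tax, buyers' net willingness to pay falls by 48: (116 - 48) - 2Q = 16 + 5Q, so Q_t = 7.4286. Buyers pay P_b = 101.1429; sellers receive P_s = P_b - 48 = 53.1429.
Producers lose the trapezoid between P_s and P* out to Q_t plus the triangle from Q_t to Q*: change in PS = 137.9592 - 510.2041 = -372.2449.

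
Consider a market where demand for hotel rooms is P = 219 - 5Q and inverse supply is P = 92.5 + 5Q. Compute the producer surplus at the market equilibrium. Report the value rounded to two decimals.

400.06

Set 219 - 5Q = 92.5 + 5Q, which gives 126.5 = 10Q, so Q* = 12.65 and P* = 219 - 5(12.65) = 155.75.
Producer surplus is the triangle above supply below P*: (1/2)(12.65)(155.75 - 92.5) = (1/2)(12.65)(63.25) = 400.0562.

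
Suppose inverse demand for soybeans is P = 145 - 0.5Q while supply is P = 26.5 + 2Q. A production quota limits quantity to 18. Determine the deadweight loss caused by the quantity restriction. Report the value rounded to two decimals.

Without the quota, 145 - 0.5Q = 26.5 + 2Q gives Q* = 47.4.
At Q = 18 the demand price is 145 - 0.5(18) = 136 and the supply price is 26.5 + 2(18) = 62.5.
Deadweight loss is the triangle between the curves from 18 to 47.4: (1/2)(136 - 62.5)(47.4 - 18) = 1080.45.

1080.45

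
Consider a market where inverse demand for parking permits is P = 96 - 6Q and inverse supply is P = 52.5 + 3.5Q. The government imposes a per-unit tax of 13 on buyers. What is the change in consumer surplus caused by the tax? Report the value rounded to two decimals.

Pre-tax equilibrium: 96 - 6Q = 52.5 + 3.5Q gives Q* = 4.5789, P* = 68.5263.
A tax on buyers shifts demand down by 13: (96 - 13) - 6Q = 52.5 + 3.5Q, so Q_t = 3.2105. Buyers pay P_b = 76.7368; sellers receive P_s = P_b - 13 = 63.7368.
Consumers lose the trapezoid between P* and P_b out to Q_t plus the triangle from Q_t to Q*: change in CS = 30.9224 - 62.9003 = -31.9778.

-31.98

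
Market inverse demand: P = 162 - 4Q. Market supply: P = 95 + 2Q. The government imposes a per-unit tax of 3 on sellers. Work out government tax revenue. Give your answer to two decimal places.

Pre-tax equilibrium: 162 - 4Q = 95 + 2Q gives Q* = 11.1667, P* = 117.3333.
With the tax, sellers need 3 more per unit: 162 - 4Q = 95 + 2Q + 3, so Q_t = 10.6667. Buyers pay P_b = 119.3333; sellers receive P_s = P_b - 3 = 116.3333.
Revenue is the tax times quantity traded: 3 x 10.6667 = 32.

32.00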